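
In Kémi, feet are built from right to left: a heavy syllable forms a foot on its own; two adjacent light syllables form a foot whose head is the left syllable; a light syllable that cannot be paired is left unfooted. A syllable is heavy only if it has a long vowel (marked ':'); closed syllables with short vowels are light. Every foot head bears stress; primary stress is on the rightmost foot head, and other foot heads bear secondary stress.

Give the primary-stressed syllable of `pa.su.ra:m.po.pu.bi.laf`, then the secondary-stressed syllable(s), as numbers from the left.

primary 6, secondary 1, 3, 4

Weights: 1 pa L, 2 su L, 3 ra:m H, 4 po L, 5 pu L, 6 bi L, 7 laf L.
Parse right to left (heavy = foot alone; LL = one foot; stranded L unfooted): (ˈpa.su) (ˈra:m) (ˈpo.pu) (ˈbi.laf).
Foot heads: 1, 3, 4, 6.
Primary stress on the rightmost head = syllable 6.
Secondary stress on 1, 3, 4: ˌpa.su.ˌra:m.ˌpo.pu.ˈbi.laf.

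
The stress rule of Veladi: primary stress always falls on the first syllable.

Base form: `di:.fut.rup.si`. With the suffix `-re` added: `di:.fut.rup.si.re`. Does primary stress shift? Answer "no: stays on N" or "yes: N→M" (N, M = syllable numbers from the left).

no: stays on 1

Base `di:.fut.rup.si` (4 syllables):
  The word has 4 syllables; the first syllable is syllable 1 (di:).
  → primary stress on syllable 1.
Suffixed `di:.fut.rup.si.re` (5 syllables):
  The word has 5 syllables; the first syllable is syllable 1 (di:).
  → primary stress on syllable 1.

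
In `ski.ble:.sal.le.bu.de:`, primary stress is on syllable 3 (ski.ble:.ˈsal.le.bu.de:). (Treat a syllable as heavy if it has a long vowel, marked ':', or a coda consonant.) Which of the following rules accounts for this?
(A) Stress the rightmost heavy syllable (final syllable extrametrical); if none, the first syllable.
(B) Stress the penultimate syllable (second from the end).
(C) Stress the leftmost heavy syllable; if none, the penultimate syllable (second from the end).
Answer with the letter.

Rule A → syllable 3 ✓.
Rule B → syllable 5 (observed: 3).
Rule C → syllable 2 (observed: 3).

A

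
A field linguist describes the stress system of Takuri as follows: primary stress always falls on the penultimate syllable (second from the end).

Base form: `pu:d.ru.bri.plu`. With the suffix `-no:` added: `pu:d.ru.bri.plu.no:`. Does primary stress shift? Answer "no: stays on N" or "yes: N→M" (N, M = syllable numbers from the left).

Base `pu:d.ru.bri.plu` (4 syllables):
  The word has 4 syllables; the penultimate syllable (second from the end) is syllable 3 (bri).
  → primary stress on syllable 3.
Suffixed `pu:d.ru.bri.plu.no:` (5 syllables):
  The word has 5 syllables; the penultimate syllable (second from the end) is syllable 4 (plu).
  → primary stress on syllable 4.

yes: 3→4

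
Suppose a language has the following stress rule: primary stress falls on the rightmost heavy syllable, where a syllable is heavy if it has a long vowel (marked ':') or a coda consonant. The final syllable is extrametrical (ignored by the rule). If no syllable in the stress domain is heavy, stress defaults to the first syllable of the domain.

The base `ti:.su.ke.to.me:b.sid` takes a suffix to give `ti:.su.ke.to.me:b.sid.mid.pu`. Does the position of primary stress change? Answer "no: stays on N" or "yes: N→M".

Base `ti:.su.ke.to.me:b.sid` (6 syllables):
  The final syllable (6, sid) is extrametrical; the stress domain is syllables 1–5.
  Weights: 1 ti: H, 2 su L, 3 ke L, 4 to L, 5 me:b H.
  Heavy syllables in the domain: 1, 5. The rightmost is syllable 5 (me:b).
  → primary stress on syllable 5.
Suffixed `ti:.su.ke.to.me:b.sid.mid.pu` (8 syllables):
  The final syllable (8, pu) is extrametrical; the stress domain is syllables 1–7.
  Weights: 1 ti: H, 2 su L, 3 ke L, 4 to L, 5 me:b H, 6 sid H, 7 mid H.
  Heavy syllables in the domain: 1, 5, 6, 7. The rightmost is syllable 7 (mid).
  → primary stress on syllable 7.

yes: 5→7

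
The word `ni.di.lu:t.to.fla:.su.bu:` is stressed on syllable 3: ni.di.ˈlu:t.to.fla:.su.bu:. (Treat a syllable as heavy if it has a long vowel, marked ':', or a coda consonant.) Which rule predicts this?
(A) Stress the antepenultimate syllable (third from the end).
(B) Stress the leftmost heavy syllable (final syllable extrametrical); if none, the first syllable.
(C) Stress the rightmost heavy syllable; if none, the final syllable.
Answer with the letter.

B

Rule A → syllable 5 (observed: 3).
Rule B → syllable 3 ✓.
Rule C → syllable 7 (observed: 3).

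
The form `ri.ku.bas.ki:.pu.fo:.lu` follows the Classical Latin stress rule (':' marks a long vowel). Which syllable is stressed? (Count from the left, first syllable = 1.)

6

Classical Latin: stress the penult if heavy (long vowel or closed), else the antepenult.
Weights: 5 pu L, 6 fo: H, 7 lu L.
The penult (syllable 6, fo:) is heavy, so it takes stress.
Stress on syllable 6: ri.ku.bas.ki:.pu.ˈfo:.lu.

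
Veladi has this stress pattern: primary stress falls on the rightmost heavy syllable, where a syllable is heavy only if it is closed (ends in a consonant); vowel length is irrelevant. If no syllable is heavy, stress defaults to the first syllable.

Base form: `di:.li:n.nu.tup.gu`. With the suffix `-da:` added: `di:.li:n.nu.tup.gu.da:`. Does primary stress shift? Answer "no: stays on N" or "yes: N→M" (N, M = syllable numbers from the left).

Base `di:.li:n.nu.tup.gu` (5 syllables):
  Weights: 1 di: L, 2 li:n H, 3 nu L, 4 tup H, 5 gu L.
  Heavy syllables in the domain: 2, 4. The rightmost is syllable 4 (tup).
  → primary stress on syllable 4.
Suffixed `di:.li:n.nu.tup.gu.da:` (6 syllables):
  Weights: 1 di: L, 2 li:n H, 3 nu L, 4 tup H, 5 gu L, 6 da: L.
  Heavy syllables in the domain: 2, 4. The rightmost is syllable 4 (tup).
  → primary stress on syllable 4.

no: stays on 4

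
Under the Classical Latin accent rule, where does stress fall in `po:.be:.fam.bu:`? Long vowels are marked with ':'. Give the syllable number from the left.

Classical Latin: stress the penult if heavy (long vowel or closed), else the antepenult.
Weights: 2 be: H, 3 fam H, 4 bu: H.
The penult (syllable 3, fam) is heavy, so it takes stress.
Stress on syllable 3: po:.be:.ˈfam.bu:.

3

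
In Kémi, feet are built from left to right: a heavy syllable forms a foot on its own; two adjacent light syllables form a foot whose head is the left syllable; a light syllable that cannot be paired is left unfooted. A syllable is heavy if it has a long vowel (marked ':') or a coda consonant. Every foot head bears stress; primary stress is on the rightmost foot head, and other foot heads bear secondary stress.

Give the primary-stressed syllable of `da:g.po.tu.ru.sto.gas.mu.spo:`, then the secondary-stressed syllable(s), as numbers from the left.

primary 8, secondary 1, 2, 4, 6

Weights: 1 da:g H, 2 po L, 3 tu L, 4 ru L, 5 sto L, 6 gas H, 7 mu L, 8 spo: H.
Parse left to right (heavy = foot alone; LL = one foot; stranded L unfooted): (ˈda:g) (ˈpo.tu) (ˈru.sto) (ˈgas) mu (ˈspo:).
Foot heads: 1, 2, 4, 6, 8.
Primary stress on the rightmost head = syllable 8.
Secondary stress on 1, 2, 4, 6: ˌda:g.ˌpo.tu.ˌru.sto.ˌgas.mu.ˈspo:.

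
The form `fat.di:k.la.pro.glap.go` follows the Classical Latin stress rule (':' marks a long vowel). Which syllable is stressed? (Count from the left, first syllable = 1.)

Classical Latin: stress the penult if heavy (long vowel or closed), else the antepenult.
Weights: 4 pro L, 5 glap H, 6 go L.
The penult (syllable 5, glap) is heavy, so it takes stress.
Stress on syllable 5: fat.di:k.la.pro.ˈglap.go.

5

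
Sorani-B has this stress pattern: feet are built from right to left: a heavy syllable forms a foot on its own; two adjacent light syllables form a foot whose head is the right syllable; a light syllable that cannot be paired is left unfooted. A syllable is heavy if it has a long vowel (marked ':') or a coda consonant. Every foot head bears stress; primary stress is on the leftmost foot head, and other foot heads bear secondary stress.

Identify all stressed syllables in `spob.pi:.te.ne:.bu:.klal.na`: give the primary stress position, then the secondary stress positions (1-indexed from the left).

Weights: 1 spob H, 2 pi: H, 3 te L, 4 ne: H, 5 bu: H, 6 klal H, 7 na L.
Parse right to left (heavy = foot alone; LL = one foot; stranded L unfooted): (ˈspob) (ˈpi:) te (ˈne:) (ˈbu:) (ˈklal) na.
Foot heads: 1, 2, 4, 5, 6.
Primary stress on the leftmost head = syllable 1.
Secondary stress on 2, 4, 5, 6: ˈspob.ˌpi:.te.ˌne:.ˌbu:.ˌklal.na.

primary 1, secondary 2, 4, 5, 6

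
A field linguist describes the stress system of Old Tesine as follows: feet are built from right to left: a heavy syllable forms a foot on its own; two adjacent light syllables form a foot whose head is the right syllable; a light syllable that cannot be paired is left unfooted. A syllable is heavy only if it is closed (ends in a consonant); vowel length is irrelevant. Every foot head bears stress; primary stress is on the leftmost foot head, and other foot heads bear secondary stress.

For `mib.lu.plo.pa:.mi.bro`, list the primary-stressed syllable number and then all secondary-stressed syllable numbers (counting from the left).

primary 1, secondary 4, 6

Weights: 1 mib H, 2 lu L, 3 plo L, 4 pa: L, 5 mi L, 6 bro L.
Parse right to left (heavy = foot alone; LL = one foot; stranded L unfooted): (ˈmib) lu (plo.ˈpa:) (mi.ˈbro).
Foot heads: 1, 4, 6.
Primary stress on the leftmost head = syllable 1.
Secondary stress on 4, 6: ˈmib.lu.plo.ˌpa:.mi.ˌbro.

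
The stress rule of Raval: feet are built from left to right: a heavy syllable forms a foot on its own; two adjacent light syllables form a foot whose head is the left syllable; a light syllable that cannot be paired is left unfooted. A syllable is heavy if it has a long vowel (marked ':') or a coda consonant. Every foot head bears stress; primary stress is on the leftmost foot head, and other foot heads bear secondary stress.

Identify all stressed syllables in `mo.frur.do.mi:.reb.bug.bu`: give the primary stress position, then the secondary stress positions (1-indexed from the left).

primary 2, secondary 4, 5, 6

Weights: 1 mo L, 2 frur H, 3 do L, 4 mi: H, 5 reb H, 6 bug H, 7 bu L.
Parse left to right (heavy = foot alone; LL = one foot; stranded L unfooted): mo (ˈfrur) do (ˈmi:) (ˈreb) (ˈbug) bu.
Foot heads: 2, 4, 5, 6.
Primary stress on the leftmost head = syllable 2.
Secondary stress on 4, 5, 6: mo.ˈfrur.do.ˌmi:.ˌreb.ˌbug.bu.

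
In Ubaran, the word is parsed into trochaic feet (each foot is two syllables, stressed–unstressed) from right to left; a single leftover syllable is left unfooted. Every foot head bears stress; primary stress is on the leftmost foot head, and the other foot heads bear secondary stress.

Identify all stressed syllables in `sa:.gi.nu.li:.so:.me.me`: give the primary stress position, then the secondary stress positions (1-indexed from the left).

Parse right to left into trochaic (ˈσσ) feet: sa: (ˈgi.nu) (ˈli:.so:) (ˈme.me). Syllable 1 is left unfooted.
Foot heads (stressed positions): 2, 4, 6.
End Rule Leftmost: primary stress on the leftmost head = syllable 2.
Secondary stress on 4, 6: sa:.ˈgi.nu.ˌli:.so:.ˌme.me.

primary 2, secondary 4, 6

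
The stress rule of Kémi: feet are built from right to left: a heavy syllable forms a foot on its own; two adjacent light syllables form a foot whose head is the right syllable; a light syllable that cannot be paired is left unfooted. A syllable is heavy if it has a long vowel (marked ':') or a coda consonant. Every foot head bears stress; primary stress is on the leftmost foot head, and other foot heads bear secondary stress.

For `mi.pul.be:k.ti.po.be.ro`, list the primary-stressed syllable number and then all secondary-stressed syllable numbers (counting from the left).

Weights: 1 mi L, 2 pul H, 3 be:k H, 4 ti L, 5 po L, 6 be L, 7 ro L.
Parse right to left (heavy = foot alone; LL = one foot; stranded L unfooted): mi (ˈpul) (ˈbe:k) (ti.ˈpo) (be.ˈro).
Foot heads: 2, 3, 5, 7.
Primary stress on the leftmost head = syllable 2.
Secondary stress on 3, 5, 7: mi.ˈpul.ˌbe:k.ti.ˌpo.be.ˌro.

primary 2, secondary 3, 5, 7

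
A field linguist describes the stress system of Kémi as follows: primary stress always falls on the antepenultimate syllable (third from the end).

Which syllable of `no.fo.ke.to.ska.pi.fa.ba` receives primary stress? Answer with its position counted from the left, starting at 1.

The word has 8 syllables; the antepenultimate syllable (third from the end) is syllable 6 (pi).
Primary stress: syllable 6 → no.fo.ke.to.ska.ˈpi.fa.ba.

6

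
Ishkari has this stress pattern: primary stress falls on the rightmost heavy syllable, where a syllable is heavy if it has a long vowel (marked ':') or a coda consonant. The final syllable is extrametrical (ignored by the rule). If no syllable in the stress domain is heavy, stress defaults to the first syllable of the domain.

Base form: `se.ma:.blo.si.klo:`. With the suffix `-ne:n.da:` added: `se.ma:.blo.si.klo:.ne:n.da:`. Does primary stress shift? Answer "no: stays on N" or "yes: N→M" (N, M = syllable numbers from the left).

Base `se.ma:.blo.si.klo:` (5 syllables):
  The final syllable (5, klo:) is extrametrical; the stress domain is syllables 1–4.
  Weights: 1 se L, 2 ma: H, 3 blo L, 4 si L.
  Heavy syllables in the domain: 2. The rightmost is syllable 2 (ma:).
  → primary stress on syllable 2.
Suffixed `se.ma:.blo.si.klo:.ne:n.da:` (7 syllables):
  The final syllable (7, da:) is extrametrical; the stress domain is syllables 1–6.
  Weights: 1 se L, 2 ma: H, 3 blo L, 4 si L, 5 klo: H, 6 ne:n H.
  Heavy syllables in the domain: 2, 5, 6. The rightmost is syllable 6 (ne:n).
  → primary stress on syllable 6.

yes: 2→6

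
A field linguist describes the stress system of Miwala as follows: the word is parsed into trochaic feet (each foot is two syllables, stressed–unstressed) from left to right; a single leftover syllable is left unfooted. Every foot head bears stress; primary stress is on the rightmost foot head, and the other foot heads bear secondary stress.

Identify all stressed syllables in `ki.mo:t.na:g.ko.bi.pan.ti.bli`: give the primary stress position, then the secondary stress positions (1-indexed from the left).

primary 7, secondary 1, 3, 5

Parse left to right into trochaic (ˈσσ) feet: (ˈki.mo:t) (ˈna:g.ko) (ˈbi.pan) (ˈti.bli).
Foot heads (stressed positions): 1, 3, 5, 7.
End Rule Rightmost: primary stress on the rightmost head = syllable 7.
Secondary stress on 1, 3, 5: ˌki.mo:t.ˌna:g.ko.ˌbi.pan.ˈti.bli.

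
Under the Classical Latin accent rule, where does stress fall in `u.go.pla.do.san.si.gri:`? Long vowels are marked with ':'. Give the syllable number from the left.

5

Classical Latin: stress the penult if heavy (long vowel or closed), else the antepenult.
Weights: 5 san H, 6 si L, 7 gri: H.
The penult (syllable 6, si) is light, so stress falls on the antepenult (syllable 5, san).
Stress on syllable 5: u.go.pla.do.ˈsan.si.gri:.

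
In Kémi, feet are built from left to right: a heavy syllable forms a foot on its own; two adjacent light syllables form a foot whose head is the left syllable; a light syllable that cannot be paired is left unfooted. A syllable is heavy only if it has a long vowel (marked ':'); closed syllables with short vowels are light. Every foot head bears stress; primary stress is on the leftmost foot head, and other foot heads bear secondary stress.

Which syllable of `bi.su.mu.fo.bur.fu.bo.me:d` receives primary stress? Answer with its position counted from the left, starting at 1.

1

Weights: 1 bi L, 2 su L, 3 mu L, 4 fo L, 5 bur L, 6 fu L, 7 bo L, 8 me:d H.
Parse left to right (heavy = foot alone; LL = one foot; stranded L unfooted): (ˈbi.su) (ˈmu.fo) (ˈbur.fu) bo (ˈme:d).
Foot heads: 1, 3, 5, 8.
Primary stress on the leftmost head = syllable 1.
Primary stress: syllable 1 → ˈbi.su.mu.fo.bur.fu.bo.me:d.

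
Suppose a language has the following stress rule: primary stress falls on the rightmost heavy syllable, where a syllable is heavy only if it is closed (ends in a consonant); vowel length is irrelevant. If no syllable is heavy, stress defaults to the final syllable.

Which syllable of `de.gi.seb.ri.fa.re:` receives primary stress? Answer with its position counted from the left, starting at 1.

Weights: 1 de L, 2 gi L, 3 seb H, 4 ri L, 5 fa L, 6 re: L.
Heavy syllables in the domain: 3. The rightmost is syllable 3 (seb).
Primary stress: syllable 3 → de.gi.ˈseb.ri.fa.re:.

3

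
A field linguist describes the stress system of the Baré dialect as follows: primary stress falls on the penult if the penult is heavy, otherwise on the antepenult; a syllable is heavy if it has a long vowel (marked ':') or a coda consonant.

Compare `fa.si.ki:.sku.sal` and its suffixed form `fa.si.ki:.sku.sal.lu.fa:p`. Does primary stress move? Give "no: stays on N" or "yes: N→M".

yes: 3→5

Base `fa.si.ki:.sku.sal` (5 syllables):
  Weights: 3 ki: H, 4 sku L, 5 sal H.
  The penult (syllable 4, sku) is light, so stress falls on the antepenult (syllable 3, ki:).
  → primary stress on syllable 3.
Suffixed `fa.si.ki:.sku.sal.lu.fa:p` (7 syllables):
  Weights: 5 sal H, 6 lu L, 7 fa:p H.
  The penult (syllable 6, lu) is light, so stress falls on the antepenult (syllable 5, sal).
  → primary stress on syllable 5.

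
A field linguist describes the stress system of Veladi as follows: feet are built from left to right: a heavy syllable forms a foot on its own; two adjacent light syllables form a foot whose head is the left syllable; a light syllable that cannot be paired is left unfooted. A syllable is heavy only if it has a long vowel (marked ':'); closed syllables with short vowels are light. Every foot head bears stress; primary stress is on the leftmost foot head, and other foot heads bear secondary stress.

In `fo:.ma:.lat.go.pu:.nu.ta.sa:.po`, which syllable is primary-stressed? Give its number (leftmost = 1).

1

Weights: 1 fo: H, 2 ma: H, 3 lat L, 4 go L, 5 pu: H, 6 nu L, 7 ta L, 8 sa: H, 9 po L.
Parse left to right (heavy = foot alone; LL = one foot; stranded L unfooted): (ˈfo:) (ˈma:) (ˈlat.go) (ˈpu:) (ˈnu.ta) (ˈsa:) po.
Foot heads: 1, 2, 3, 5, 6, 8.
Primary stress on the leftmost head = syllable 1.
Primary stress: syllable 1 → ˈfo:.ma:.lat.go.pu:.nu.ta.sa:.po.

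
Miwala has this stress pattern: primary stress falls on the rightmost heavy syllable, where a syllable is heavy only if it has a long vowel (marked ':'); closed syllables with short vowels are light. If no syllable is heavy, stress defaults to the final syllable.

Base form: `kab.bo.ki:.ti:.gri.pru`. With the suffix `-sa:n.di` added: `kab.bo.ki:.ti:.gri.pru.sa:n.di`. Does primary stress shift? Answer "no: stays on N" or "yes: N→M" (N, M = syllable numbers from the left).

yes: 4→7

Base `kab.bo.ki:.ti:.gri.pru` (6 syllables):
  Weights: 1 kab L, 2 bo L, 3 ki: H, 4 ti: H, 5 gri L, 6 pru L.
  Heavy syllables in the domain: 3, 4. The rightmost is syllable 4 (ti:).
  → primary stress on syllable 4.
Suffixed `kab.bo.ki:.ti:.gri.pru.sa:n.di` (8 syllables):
  Weights: 1 kab L, 2 bo L, 3 ki: H, 4 ti: H, 5 gri L, 6 pru L, 7 sa:n H, 8 di L.
  Heavy syllables in the domain: 3, 4, 7. The rightmost is syllable 7 (sa:n).
  → primary stress on syllable 7.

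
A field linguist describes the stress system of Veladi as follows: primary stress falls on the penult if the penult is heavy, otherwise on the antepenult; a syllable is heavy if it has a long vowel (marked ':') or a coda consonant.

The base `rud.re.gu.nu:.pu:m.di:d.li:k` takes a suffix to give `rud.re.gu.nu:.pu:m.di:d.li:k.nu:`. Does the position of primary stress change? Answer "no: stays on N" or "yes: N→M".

yes: 6→7

Base `rud.re.gu.nu:.pu:m.di:d.li:k` (7 syllables):
  Weights: 5 pu:m H, 6 di:d H, 7 li:k H.
  The penult (syllable 6, di:d) is heavy, so it takes stress.
  → primary stress on syllable 6.
Suffixed `rud.re.gu.nu:.pu:m.di:d.li:k.nu:` (8 syllables):
  Weights: 6 di:d H, 7 li:k H, 8 nu: H.
  The penult (syllable 7, li:k) is heavy, so it takes stress.
  → primary stress on syllable 7.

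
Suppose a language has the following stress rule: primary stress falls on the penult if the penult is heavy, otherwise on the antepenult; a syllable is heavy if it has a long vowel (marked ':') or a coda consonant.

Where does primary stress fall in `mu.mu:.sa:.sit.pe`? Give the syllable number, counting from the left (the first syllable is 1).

Weights: 3 sa: H, 4 sit H, 5 pe L.
The penult (syllable 4, sit) is heavy, so it takes stress.
Primary stress: syllable 4 → mu.mu:.sa:.ˈsit.pe.

4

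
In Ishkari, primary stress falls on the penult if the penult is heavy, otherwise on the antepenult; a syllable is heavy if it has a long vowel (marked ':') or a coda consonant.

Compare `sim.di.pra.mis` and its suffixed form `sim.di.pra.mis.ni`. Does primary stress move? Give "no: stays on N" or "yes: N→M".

yes: 2→4

Base `sim.di.pra.mis` (4 syllables):
  Weights: 2 di L, 3 pra L, 4 mis H.
  The penult (syllable 3, pra) is light, so stress falls on the antepenult (syllable 2, di).
  → primary stress on syllable 2.
Suffixed `sim.di.pra.mis.ni` (5 syllables):
  Weights: 3 pra L, 4 mis H, 5 ni L.
  The penult (syllable 4, mis) is heavy, so it takes stress.
  → primary stress on syllable 4.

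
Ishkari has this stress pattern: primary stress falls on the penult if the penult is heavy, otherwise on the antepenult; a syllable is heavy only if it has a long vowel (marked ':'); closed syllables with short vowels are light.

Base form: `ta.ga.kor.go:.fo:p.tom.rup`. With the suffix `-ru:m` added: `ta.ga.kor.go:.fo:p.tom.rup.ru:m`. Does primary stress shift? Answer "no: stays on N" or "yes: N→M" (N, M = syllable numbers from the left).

Base `ta.ga.kor.go:.fo:p.tom.rup` (7 syllables):
  Weights: 5 fo:p H, 6 tom L, 7 rup L.
  The penult (syllable 6, tom) is light, so stress falls on the antepenult (syllable 5, fo:p).
  → primary stress on syllable 5.
Suffixed `ta.ga.kor.go:.fo:p.tom.rup.ru:m` (8 syllables):
  Weights: 6 tom L, 7 rup L, 8 ru:m H.
  The penult (syllable 7, rup) is light, so stress falls on the antepenult (syllable 6, tom).
  → primary stress on syllable 6.

yes: 5→6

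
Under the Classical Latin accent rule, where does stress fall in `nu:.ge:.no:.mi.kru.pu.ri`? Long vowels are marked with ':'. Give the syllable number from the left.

5

Classical Latin: stress the penult if heavy (long vowel or closed), else the antepenult.
Weights: 5 kru L, 6 pu L, 7 ri L.
The penult (syllable 6, pu) is light, so stress falls on the antepenult (syllable 5, kru).
Stress on syllable 5: nu:.ge:.no:.mi.ˈkru.pu.ri.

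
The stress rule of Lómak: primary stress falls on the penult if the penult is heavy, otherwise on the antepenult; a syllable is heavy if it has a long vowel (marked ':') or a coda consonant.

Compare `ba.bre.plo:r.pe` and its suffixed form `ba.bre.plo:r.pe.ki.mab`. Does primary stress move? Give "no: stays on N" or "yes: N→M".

Base `ba.bre.plo:r.pe` (4 syllables):
  Weights: 2 bre L, 3 plo:r H, 4 pe L.
  The penult (syllable 3, plo:r) is heavy, so it takes stress.
  → primary stress on syllable 3.
Suffixed `ba.bre.plo:r.pe.ki.mab` (6 syllables):
  Weights: 4 pe L, 5 ki L, 6 mab H.
  The penult (syllable 5, ki) is light, so stress falls on the antepenult (syllable 4, pe).
  → primary stress on syllable 4.

yes: 3→4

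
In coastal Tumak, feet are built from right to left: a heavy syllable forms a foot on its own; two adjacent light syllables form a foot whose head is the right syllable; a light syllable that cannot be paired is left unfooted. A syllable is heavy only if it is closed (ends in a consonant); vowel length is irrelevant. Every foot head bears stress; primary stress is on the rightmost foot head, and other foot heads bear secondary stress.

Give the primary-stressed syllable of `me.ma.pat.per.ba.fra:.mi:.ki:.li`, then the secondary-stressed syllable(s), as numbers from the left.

primary 9, secondary 2, 3, 4, 7

Weights: 1 me L, 2 ma L, 3 pat H, 4 per H, 5 ba L, 6 fra: L, 7 mi: L, 8 ki: L, 9 li L.
Parse right to left (heavy = foot alone; LL = one foot; stranded L unfooted): (me.ˈma) (ˈpat) (ˈper) ba (fra:.ˈmi:) (ki:.ˈli).
Foot heads: 2, 3, 4, 7, 9.
Primary stress on the rightmost head = syllable 9.
Secondary stress on 2, 3, 4, 7: me.ˌma.ˌpat.ˌper.ba.fra:.ˌmi:.ki:.ˈli.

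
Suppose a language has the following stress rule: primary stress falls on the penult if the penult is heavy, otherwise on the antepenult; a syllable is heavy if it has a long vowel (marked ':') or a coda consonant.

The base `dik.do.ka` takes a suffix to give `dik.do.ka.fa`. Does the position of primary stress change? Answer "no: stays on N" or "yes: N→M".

Base `dik.do.ka` (3 syllables):
  Weights: 1 dik H, 2 do L, 3 ka L.
  The penult (syllable 2, do) is light, so stress falls on the antepenult (syllable 1, dik).
  → primary stress on syllable 1.
Suffixed `dik.do.ka.fa` (4 syllables):
  Weights: 2 do L, 3 ka L, 4 fa L.
  The penult (syllable 3, ka) is light, so stress falls on the antepenult (syllable 2, do).
  → primary stress on syllable 2.

yes: 1→2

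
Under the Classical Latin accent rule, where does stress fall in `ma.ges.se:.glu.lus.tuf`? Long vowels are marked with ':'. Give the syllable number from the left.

5

Classical Latin: stress the penult if heavy (long vowel or closed), else the antepenult.
Weights: 4 glu L, 5 lus H, 6 tuf H.
The penult (syllable 5, lus) is heavy, so it takes stress.
Stress on syllable 5: ma.ges.se:.glu.ˈlus.tuf.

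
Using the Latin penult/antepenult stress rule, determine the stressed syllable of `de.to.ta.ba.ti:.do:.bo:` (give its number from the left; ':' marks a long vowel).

6

Classical Latin: stress the penult if heavy (long vowel or closed), else the antepenult.
Weights: 5 ti: H, 6 do: H, 7 bo: H.
The penult (syllable 6, do:) is heavy, so it takes stress.
Stress on syllable 6: de.to.ta.ba.ti:.ˈdo:.bo:.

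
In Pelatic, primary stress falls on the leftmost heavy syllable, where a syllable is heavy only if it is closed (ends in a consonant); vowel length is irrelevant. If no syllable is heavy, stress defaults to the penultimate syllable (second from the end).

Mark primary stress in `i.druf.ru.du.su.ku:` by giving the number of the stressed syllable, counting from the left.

Weights: 1 i L, 2 druf H, 3 ru L, 4 du L, 5 su L, 6 ku: L.
Heavy syllables in the domain: 2. The leftmost is syllable 2 (druf).
Primary stress: syllable 2 → i.ˈdruf.ru.du.su.ku:.

2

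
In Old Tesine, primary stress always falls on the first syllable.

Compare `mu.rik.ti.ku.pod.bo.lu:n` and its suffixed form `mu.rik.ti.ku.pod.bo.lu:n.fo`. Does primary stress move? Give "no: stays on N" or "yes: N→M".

Base `mu.rik.ti.ku.pod.bo.lu:n` (7 syllables):
  The word has 7 syllables; the first syllable is syllable 1 (mu).
  → primary stress on syllable 1.
Suffixed `mu.rik.ti.ku.pod.bo.lu:n.fo` (8 syllables):
  The word has 8 syllables; the first syllable is syllable 1 (mu).
  → primary stress on syllable 1.

no: stays on 1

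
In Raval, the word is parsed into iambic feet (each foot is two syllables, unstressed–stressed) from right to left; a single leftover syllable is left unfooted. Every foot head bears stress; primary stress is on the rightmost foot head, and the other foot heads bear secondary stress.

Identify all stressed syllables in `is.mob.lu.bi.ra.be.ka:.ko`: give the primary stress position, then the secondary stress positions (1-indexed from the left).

primary 8, secondary 2, 4, 6

Parse right to left into iambic (σˈσ) feet: (is.ˈmob) (lu.ˈbi) (ra.ˈbe) (ka:.ˈko).
Foot heads (stressed positions): 2, 4, 6, 8.
End Rule Rightmost: primary stress on the rightmost head = syllable 8.
Secondary stress on 2, 4, 6: is.ˌmob.lu.ˌbi.ra.ˌbe.ka:.ˈko.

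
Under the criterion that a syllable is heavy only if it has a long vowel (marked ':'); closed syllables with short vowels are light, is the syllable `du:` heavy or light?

`du:`: long vowel, open (no coda). Long vowel → heavy.

heavy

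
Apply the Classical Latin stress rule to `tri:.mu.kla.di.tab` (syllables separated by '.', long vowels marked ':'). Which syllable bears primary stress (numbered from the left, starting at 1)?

Classical Latin: stress the penult if heavy (long vowel or closed), else the antepenult.
Weights: 3 kla L, 4 di L, 5 tab H.
The penult (syllable 4, di) is light, so stress falls on the antepenult (syllable 3, kla).
Stress on syllable 3: tri:.mu.ˈkla.di.tab.

3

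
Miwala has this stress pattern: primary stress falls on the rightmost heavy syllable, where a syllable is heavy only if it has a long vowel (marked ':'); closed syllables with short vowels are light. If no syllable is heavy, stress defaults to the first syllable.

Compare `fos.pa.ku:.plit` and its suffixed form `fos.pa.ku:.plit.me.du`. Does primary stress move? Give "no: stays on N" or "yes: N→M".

no: stays on 3

Base `fos.pa.ku:.plit` (4 syllables):
  Weights: 1 fos L, 2 pa L, 3 ku: H, 4 plit L.
  Heavy syllables in the domain: 3. The rightmost is syllable 3 (ku:).
  → primary stress on syllable 3.
Suffixed `fos.pa.ku:.plit.me.du` (6 syllables):
  Weights: 1 fos L, 2 pa L, 3 ku: H, 4 plit L, 5 me L, 6 du L.
  Heavy syllables in the domain: 3. The rightmost is syllable 3 (ku:).
  → primary stress on syllable 3.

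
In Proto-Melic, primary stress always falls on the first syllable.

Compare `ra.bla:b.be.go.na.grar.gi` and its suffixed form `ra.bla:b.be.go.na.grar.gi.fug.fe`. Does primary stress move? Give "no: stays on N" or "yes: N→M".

Base `ra.bla:b.be.go.na.grar.gi` (7 syllables):
  The word has 7 syllables; the first syllable is syllable 1 (ra).
  → primary stress on syllable 1.
Suffixed `ra.bla:b.be.go.na.grar.gi.fug.fe` (9 syllables):
  The word has 9 syllables; the first syllable is syllable 1 (ra).
  → primary stress on syllable 1.

no: stays on 1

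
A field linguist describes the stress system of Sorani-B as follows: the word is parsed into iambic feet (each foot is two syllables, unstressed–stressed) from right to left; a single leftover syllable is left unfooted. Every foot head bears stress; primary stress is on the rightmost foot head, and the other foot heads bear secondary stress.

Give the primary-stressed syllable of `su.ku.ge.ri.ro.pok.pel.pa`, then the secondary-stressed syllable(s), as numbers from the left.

Parse right to left into iambic (σˈσ) feet: (su.ˈku) (ge.ˈri) (ro.ˈpok) (pel.ˈpa).
Foot heads (stressed positions): 2, 4, 6, 8.
End Rule Rightmost: primary stress on the rightmost head = syllable 8.
Secondary stress on 2, 4, 6: su.ˌku.ge.ˌri.ro.ˌpok.pel.ˈpa.

primary 8, secondary 2, 4, 6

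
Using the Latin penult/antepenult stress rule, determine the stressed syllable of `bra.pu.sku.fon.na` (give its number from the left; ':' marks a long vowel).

4

Classical Latin: stress the penult if heavy (long vowel or closed), else the antepenult.
Weights: 3 sku L, 4 fon H, 5 na L.
The penult (syllable 4, fon) is heavy, so it takes stress.
Stress on syllable 4: bra.pu.sku.ˈfon.na.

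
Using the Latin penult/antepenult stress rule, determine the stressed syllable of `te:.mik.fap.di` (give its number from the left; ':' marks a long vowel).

3

Classical Latin: stress the penult if heavy (long vowel or closed), else the antepenult.
Weights: 2 mik H, 3 fap H, 4 di L.
The penult (syllable 3, fap) is heavy, so it takes stress.
Stress on syllable 3: te:.mik.ˈfap.di.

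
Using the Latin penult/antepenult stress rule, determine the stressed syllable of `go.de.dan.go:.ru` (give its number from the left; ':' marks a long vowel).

4

Classical Latin: stress the penult if heavy (long vowel or closed), else the antepenult.
Weights: 3 dan H, 4 go: H, 5 ru L.
The penult (syllable 4, go:) is heavy, so it takes stress.
Stress on syllable 4: go.de.dan.ˈgo:.ru.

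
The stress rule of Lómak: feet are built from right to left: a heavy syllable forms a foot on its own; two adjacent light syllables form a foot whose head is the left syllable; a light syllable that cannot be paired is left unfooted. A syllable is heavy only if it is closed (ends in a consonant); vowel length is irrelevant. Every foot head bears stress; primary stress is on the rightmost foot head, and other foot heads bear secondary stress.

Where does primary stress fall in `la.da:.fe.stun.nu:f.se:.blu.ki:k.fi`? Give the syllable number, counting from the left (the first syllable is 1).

Weights: 1 la L, 2 da: L, 3 fe L, 4 stun H, 5 nu:f H, 6 se: L, 7 blu L, 8 ki:k H, 9 fi L.
Parse right to left (heavy = foot alone; LL = one foot; stranded L unfooted): la (ˈda:.fe) (ˈstun) (ˈnu:f) (ˈse:.blu) (ˈki:k) fi.
Foot heads: 2, 4, 5, 6, 8.
Primary stress on the rightmost head = syllable 8.
Primary stress: syllable 8 → la.da:.fe.stun.nu:f.se:.blu.ˈki:k.fi.

8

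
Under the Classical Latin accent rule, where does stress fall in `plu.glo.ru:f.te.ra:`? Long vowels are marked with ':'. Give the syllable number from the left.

Classical Latin: stress the penult if heavy (long vowel or closed), else the antepenult.
Weights: 3 ru:f H, 4 te L, 5 ra: H.
The penult (syllable 4, te) is light, so stress falls on the antepenult (syllable 3, ru:f).
Stress on syllable 3: plu.glo.ˈru:f.te.ra:.

3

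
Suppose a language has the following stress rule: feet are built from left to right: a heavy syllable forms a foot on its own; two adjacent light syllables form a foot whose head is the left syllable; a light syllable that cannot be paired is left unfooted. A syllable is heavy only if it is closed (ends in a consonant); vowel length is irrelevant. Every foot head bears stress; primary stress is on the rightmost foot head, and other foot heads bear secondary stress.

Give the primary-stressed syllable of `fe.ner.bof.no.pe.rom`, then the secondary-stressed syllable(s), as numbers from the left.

primary 6, secondary 2, 3, 4

Weights: 1 fe L, 2 ner H, 3 bof H, 4 no L, 5 pe L, 6 rom H.
Parse left to right (heavy = foot alone; LL = one foot; stranded L unfooted): fe (ˈner) (ˈbof) (ˈno.pe) (ˈrom).
Foot heads: 2, 3, 4, 6.
Primary stress on the rightmost head = syllable 6.
Secondary stress on 2, 3, 4: fe.ˌner.ˌbof.ˌno.pe.ˈrom.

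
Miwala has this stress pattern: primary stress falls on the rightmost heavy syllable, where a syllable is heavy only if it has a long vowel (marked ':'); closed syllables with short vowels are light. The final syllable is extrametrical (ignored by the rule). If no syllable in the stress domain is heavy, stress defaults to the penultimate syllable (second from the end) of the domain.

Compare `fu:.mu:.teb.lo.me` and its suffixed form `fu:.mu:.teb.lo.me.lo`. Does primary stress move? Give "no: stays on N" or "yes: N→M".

no: stays on 2

Base `fu:.mu:.teb.lo.me` (5 syllables):
  The final syllable (5, me) is extrametrical; the stress domain is syllables 1–4.
  Weights: 1 fu: H, 2 mu: H, 3 teb L, 4 lo L.
  Heavy syllables in the domain: 1, 2. The rightmost is syllable 2 (mu:).
  → primary stress on syllable 2.
Suffixed `fu:.mu:.teb.lo.me.lo` (6 syllables):
  The final syllable (6, lo) is extrametrical; the stress domain is syllables 1–5.
  Weights: 1 fu: H, 2 mu: H, 3 teb L, 4 lo L, 5 me L.
  Heavy syllables in the domain: 1, 2. The rightmost is syllable 2 (mu:).
  → primary stress on syllable 2.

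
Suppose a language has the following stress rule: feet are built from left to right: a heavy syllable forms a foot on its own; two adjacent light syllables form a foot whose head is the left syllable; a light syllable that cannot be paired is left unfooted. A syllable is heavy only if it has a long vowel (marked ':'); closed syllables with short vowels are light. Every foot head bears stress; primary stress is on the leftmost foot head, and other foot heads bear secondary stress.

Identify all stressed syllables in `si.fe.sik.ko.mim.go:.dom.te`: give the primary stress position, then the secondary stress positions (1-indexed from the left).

Weights: 1 si L, 2 fe L, 3 sik L, 4 ko L, 5 mim L, 6 go: H, 7 dom L, 8 te L.
Parse left to right (heavy = foot alone; LL = one foot; stranded L unfooted): (ˈsi.fe) (ˈsik.ko) mim (ˈgo:) (ˈdom.te).
Foot heads: 1, 3, 6, 7.
Primary stress on the leftmost head = syllable 1.
Secondary stress on 3, 6, 7: ˈsi.fe.ˌsik.ko.mim.ˌgo:.ˌdom.te.

primary 1, secondary 3, 6, 7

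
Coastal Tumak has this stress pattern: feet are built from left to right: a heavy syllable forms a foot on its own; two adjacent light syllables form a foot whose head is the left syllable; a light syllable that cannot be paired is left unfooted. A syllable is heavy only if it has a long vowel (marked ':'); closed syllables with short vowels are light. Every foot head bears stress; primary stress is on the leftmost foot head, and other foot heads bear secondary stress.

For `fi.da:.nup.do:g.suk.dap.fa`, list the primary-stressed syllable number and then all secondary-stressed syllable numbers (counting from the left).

primary 2, secondary 4, 5

Weights: 1 fi L, 2 da: H, 3 nup L, 4 do:g H, 5 suk L, 6 dap L, 7 fa L.
Parse left to right (heavy = foot alone; LL = one foot; stranded L unfooted): fi (ˈda:) nup (ˈdo:g) (ˈsuk.dap) fa.
Foot heads: 2, 4, 5.
Primary stress on the leftmost head = syllable 2.
Secondary stress on 4, 5: fi.ˈda:.nup.ˌdo:g.ˌsuk.dap.fa.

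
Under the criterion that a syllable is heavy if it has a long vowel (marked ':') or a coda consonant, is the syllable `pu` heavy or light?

light

`pu`: short vowel, open (no coda). Short vowel, open → light.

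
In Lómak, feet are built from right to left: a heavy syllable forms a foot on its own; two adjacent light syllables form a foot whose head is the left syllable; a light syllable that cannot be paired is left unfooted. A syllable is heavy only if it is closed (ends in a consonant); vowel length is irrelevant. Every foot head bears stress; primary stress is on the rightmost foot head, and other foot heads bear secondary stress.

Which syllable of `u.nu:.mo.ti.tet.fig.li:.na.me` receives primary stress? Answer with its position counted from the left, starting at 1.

8

Weights: 1 u L, 2 nu: L, 3 mo L, 4 ti L, 5 tet H, 6 fig H, 7 li: L, 8 na L, 9 me L.
Parse right to left (heavy = foot alone; LL = one foot; stranded L unfooted): (ˈu.nu:) (ˈmo.ti) (ˈtet) (ˈfig) li: (ˈna.me).
Foot heads: 1, 3, 5, 6, 8.
Primary stress on the rightmost head = syllable 8.
Primary stress: syllable 8 → u.nu:.mo.ti.tet.fig.li:.ˈna.me.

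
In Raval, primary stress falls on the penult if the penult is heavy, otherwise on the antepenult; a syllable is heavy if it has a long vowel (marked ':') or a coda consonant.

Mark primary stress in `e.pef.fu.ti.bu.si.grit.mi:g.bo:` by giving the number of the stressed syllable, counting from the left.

8

Weights: 7 grit H, 8 mi:g H, 9 bo: H.
The penult (syllable 8, mi:g) is heavy, so it takes stress.
Primary stress: syllable 8 → e.pef.fu.ti.bu.si.grit.ˈmi:g.bo:.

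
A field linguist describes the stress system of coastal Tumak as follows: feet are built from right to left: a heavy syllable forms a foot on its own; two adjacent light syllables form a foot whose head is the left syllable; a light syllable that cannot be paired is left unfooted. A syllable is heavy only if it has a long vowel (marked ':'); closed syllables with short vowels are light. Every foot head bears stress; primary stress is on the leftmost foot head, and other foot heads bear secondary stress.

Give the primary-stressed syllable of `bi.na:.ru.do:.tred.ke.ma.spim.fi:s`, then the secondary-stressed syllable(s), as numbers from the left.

primary 2, secondary 4, 5, 7, 9

Weights: 1 bi L, 2 na: H, 3 ru L, 4 do: H, 5 tred L, 6 ke L, 7 ma L, 8 spim L, 9 fi:s H.
Parse right to left (heavy = foot alone; LL = one foot; stranded L unfooted): bi (ˈna:) ru (ˈdo:) (ˈtred.ke) (ˈma.spim) (ˈfi:s).
Foot heads: 2, 4, 5, 7, 9.
Primary stress on the leftmost head = syllable 2.
Secondary stress on 4, 5, 7, 9: bi.ˈna:.ru.ˌdo:.ˌtred.ke.ˌma.spim.ˌfi:s.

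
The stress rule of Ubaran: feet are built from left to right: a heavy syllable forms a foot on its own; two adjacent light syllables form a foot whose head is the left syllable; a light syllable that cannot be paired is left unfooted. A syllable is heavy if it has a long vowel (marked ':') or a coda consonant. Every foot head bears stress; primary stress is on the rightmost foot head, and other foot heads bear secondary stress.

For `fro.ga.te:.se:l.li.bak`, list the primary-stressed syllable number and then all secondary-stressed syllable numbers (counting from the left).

Weights: 1 fro L, 2 ga L, 3 te: H, 4 se:l H, 5 li L, 6 bak H.
Parse left to right (heavy = foot alone; LL = one foot; stranded L unfooted): (ˈfro.ga) (ˈte:) (ˈse:l) li (ˈbak).
Foot heads: 1, 3, 4, 6.
Primary stress on the rightmost head = syllable 6.
Secondary stress on 1, 3, 4: ˌfro.ga.ˌte:.ˌse:l.li.ˈbak.

primary 6, secondary 1, 3, 4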